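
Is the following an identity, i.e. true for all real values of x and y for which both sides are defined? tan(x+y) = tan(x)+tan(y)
Claim: tan(x+y) = tan(x)+tan(y).
Test a specific point where both sides are defined: x = π/3, y = -π/4.
LHS = tan(x+y) ≈ 0.2679
RHS = tan(x)+tan(y) ≈ 0.7321
Since 0.2679 ≠ 0.7321, the equation fails at this point, so it cannot hold for all real values of x and y for which both sides are defined.
The correct formula is tan(x+y) = (tan(x) + tan(y))/(1 - tan(x)tan(y)).

Conclusion: No, this is NOT an identity.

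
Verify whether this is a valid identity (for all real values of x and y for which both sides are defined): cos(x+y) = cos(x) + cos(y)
Claim: cos(x+y) = cos(x) + cos(y).
Test a specific point where both sides are defined: x = -π/2, y = -π/3.
LHS = cos(x+y) ≈ -0.8660
RHS = cos(x) + cos(y) ≈ 0.5000
Since -0.8660 ≠ 0.5000, the equation fails at this point, so it cannot hold for all real values of x and y for which both sides are defined.
The correct expansion is cos(x+y) = cos(x)cos(y) - sin(x)sin(y); cosine is not additive.

Conclusion: No, this is NOT an identity.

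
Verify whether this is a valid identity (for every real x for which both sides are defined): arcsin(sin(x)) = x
Claim: arcsin(sin(x)) = x.
Test a specific point where both sides are defined: x = 2π/3.
LHS = arcsin(sin(x)) ≈ 1.0472
RHS = x ≈ 2.0944
Since 1.0472 ≠ 2.0944, the equation fails at this point, so it cannot hold for every real x for which both sides are defined.
arcsin only returns values in [-π/2, π/2], so arcsin(sin(x)) = x holds only for x in that interval, not for all real x.

Conclusion: No, this is NOT an identity.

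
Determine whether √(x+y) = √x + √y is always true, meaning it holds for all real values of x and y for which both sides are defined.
Claim: √(x+y) = √x + √y.
Test a specific point where both sides are defined: x = 1/2, y = 5.
LHS = √(x+y) ≈ 2.3452
RHS = √x + √y ≈ 2.9432
Since 2.3452 ≠ 2.9432, the equation fails at this point, so it cannot hold for all real values of x and y for which both sides are defined.
Squaring the right side gives x + 2√(xy) + y, not x + y.

Conclusion: No, this is NOT an identity.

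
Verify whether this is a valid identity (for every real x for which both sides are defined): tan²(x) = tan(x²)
Claim: tan²(x) = tan(x²).
Test a specific point where both sides are defined: x = 2π/3.
LHS = tan²(x) ≈ 3.0000
RHS = tan(x²) ≈ 2.9590
Since 3.0000 ≠ 2.9590, the equation fails at this point, so it cannot hold for every real x for which both sides are defined.
tan²(x) means (tan x)², squaring the output; tan(x²) squares the input. These are different functions.

Conclusion: No, this is NOT an identity.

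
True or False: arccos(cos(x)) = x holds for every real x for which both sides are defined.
Claim: arccos(cos(x)) = x.
Test a specific point where both sides are defined: x = -π/4.
LHS = arccos(cos(x)) ≈ 0.7854
RHS = x ≈ -0.7854
Since 0.7854 ≠ -0.7854, the equation fails at this point, so it cannot hold for every real x for which both sides are defined.
arccos only returns values in [0, π], so arccos(cos(x)) = x holds only for x in that interval, not for all real x.

Conclusion: False.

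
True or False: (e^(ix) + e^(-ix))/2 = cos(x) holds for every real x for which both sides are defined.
Claim: (e^(ix) + e^(-ix))/2 = cos(x).
Reasoning: By Euler's formula e^(ix) = cos(x) + i·sin(x) and e^(-ix) = cos(x) - i·sin(x). Adding cancels the sine terms: e^(ix) + e^(-ix) = 2cos(x); divide by 2.
So the two sides agree for every real x for which both sides are defined.

Conclusion: True.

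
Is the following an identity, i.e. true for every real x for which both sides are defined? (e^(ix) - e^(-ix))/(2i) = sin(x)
Yes, this is an identity.

Claim: (e^(ix) - e^(-ix))/(2i) = sin(x).
Reasoning: By Euler's formula e^(ix) = cos(x) + i·sin(x) and e^(-ix) = cos(x) - i·sin(x). Subtracting cancels the cosine terms: e^(ix) - e^(-ix) = 2i·sin(x); divide by 2i.
So the two sides agree for every real x for which both sides are defined.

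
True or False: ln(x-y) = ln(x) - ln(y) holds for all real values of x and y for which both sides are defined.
False.

Claim: ln(x-y) = ln(x) - ln(y).
Test a specific point where both sides are defined: x = 3/2, y = 1.
LHS = ln(x-y) ≈ -0.6931
RHS = ln(x) - ln(y) ≈ 0.4055
Since -0.6931 ≠ 0.4055, the equation fails at this point, so it cannot hold for all real values of x and y for which both sides are defined.
ln(x) - ln(y) = ln(x/y), not ln(x-y).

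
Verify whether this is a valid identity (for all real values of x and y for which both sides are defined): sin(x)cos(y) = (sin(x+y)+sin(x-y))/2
Claim: sin(x)cos(y) = (sin(x+y)+sin(x-y))/2.
Reasoning: sin(x+y) = sin(x)cos(y) + cos(x)sin(y) and sin(x-y) = sin(x)cos(y) - cos(x)sin(y). Adding, sin(x+y) + sin(x-y) = 2sin(x)cos(y); divide by 2.
So the two sides agree for all real values of x and y for which both sides are defined.

Conclusion: Yes, this is an identity.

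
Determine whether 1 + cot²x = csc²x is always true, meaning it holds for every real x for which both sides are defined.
Yes, this is an identity.

Claim: 1 + cot²x = csc²x.
Reasoning: Start from sin²x + cos²x = 1 and divide every term by sin²x (allowed wherever cot x and csc x are defined): 1 + cot²x = 1/sin²x = csc²x.
So the two sides agree for every real x for which both sides are defined.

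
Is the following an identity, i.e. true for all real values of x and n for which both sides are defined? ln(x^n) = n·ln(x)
Yes, this is an identity.

Claim: ln(x^n) = n·ln(x).
Reasoning: The right side requires x > 0. For x > 0, x^n = (e^(ln x))^n = e^(n·ln x), so taking ln of both sides gives ln(x^n) = n·ln(x).
So the two sides agree for all real values of x and n for which both sides are defined.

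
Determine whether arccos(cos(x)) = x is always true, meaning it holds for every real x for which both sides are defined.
No, this is NOT an identity.

Claim: arccos(cos(x)) = x.
Test a specific point where both sides are defined: x = -π/2.
LHS = arccos(cos(x)) ≈ 1.5708
RHS = x ≈ -1.5708
Since 1.5708 ≠ -1.5708, the equation fails at this point, so it cannot hold for every real x for which both sides are defined.
arccos only returns values in [0, π], so arccos(cos(x)) = x holds only for x in that interval, not for all real x.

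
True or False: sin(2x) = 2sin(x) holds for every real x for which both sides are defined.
False.

Claim: sin(2x) = 2sin(x).
Test a specific point where both sides are defined: x = 3π/4.
LHS = sin(2x) ≈ -1.0000
RHS = 2sin(x) ≈ 1.4142
Since -1.0000 ≠ 1.4142, the equation fails at this point, so it cannot hold for every real x for which both sides are defined.
The correct double-angle formula is sin(2x) = 2sin(x)cos(x).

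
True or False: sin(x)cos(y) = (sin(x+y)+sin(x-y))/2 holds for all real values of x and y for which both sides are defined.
True.

Claim: sin(x)cos(y) = (sin(x+y)+sin(x-y))/2.
Reasoning: sin(x+y) = sin(x)cos(y) + cos(x)sin(y) and sin(x-y) = sin(x)cos(y) - cos(x)sin(y). Adding, sin(x+y) + sin(x-y) = 2sin(x)cos(y); divide by 2.
So the two sides agree for all real values of x and y for which both sides are defined.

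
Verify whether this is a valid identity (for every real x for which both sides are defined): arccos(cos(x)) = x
No, this is NOT an identity.

Claim: arccos(cos(x)) = x.
Test a specific point where both sides are defined: x = -π/6.
LHS = arccos(cos(x)) ≈ 0.5236
RHS = x ≈ -0.5236
Since 0.5236 ≠ -0.5236, the equation fails at this point, so it cannot hold for every real x for which both sides are defined.
arccos only returns values in [0, π], so arccos(cos(x)) = x holds only for x in that interval, not for all real x.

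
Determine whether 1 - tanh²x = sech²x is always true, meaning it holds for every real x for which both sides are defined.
Yes, this is an identity.

Claim: 1 - tanh²x = sech²x.
Reasoning: Divide cosh²x - sinh²x = 1 through by cosh²x (never zero): 1 - tanh²x = 1/cosh²x = sech²x.
So the two sides agree for every real x for which both sides are defined.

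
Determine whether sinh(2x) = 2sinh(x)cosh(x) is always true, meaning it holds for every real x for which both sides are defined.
Yes, this is an identity.

Claim: sinh(2x) = 2sinh(x)cosh(x).
Reasoning: 2sinh(x)cosh(x) = 2 · (e^x - e^-x)/2 · (e^x + e^-x)/2 = (e^(2x) - e^(-2x))/2 = sinh(2x).
So the two sides agree for every real x for which both sides are defined.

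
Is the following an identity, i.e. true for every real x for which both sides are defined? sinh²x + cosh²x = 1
No, this is NOT an identity.

Claim: sinh²x + cosh²x = 1.
Test a specific point where both sides are defined: x = -3.
LHS = sinh²x + cosh²x ≈ 201.7156
RHS = 1 ≈ 1.0000
Since 201.7156 ≠ 1.0000, the equation fails at this point, so it cannot hold for every real x for which both sides are defined.
The correct hyperbolic identity is cosh²x - sinh²x = 1 (a difference); the sum sinh²x + cosh²x equals cosh(2x).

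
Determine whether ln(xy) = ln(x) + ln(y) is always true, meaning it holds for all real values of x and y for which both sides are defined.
Yes, this is an identity.

Claim: ln(xy) = ln(x) + ln(y).
Reasoning: Both sides are simultaneously defined only when x, y > 0. Write x = e^p, y = e^q (p = ln x, q = ln y). Then xy = e^p · e^q = e^(p+q), so ln(xy) = p + q = ln(x) + ln(y).
So the two sides agree for all real values of x and y for which both sides are defined.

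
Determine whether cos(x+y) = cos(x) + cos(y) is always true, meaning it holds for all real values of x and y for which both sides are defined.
No, this is NOT an identity.

Claim: cos(x+y) = cos(x) + cos(y).
Test a specific point where both sides are defined: x = -π/2, y = -π/6.
LHS = cos(x+y) ≈ -0.5000
RHS = cos(x) + cos(y) ≈ 0.8660
Since -0.5000 ≠ 0.8660, the equation fails at this point, so it cannot hold for all real values of x and y for which both sides are defined.
The correct expansion is cos(x+y) = cos(x)cos(y) - sin(x)sin(y); cosine is not additive.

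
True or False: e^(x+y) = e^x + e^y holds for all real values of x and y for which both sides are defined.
Claim: e^(x+y) = e^x + e^y.
Test a specific point where both sides are defined: x = 4, y = 1/2.
LHS = e^(x+y) ≈ 90.0171
RHS = e^x + e^y ≈ 56.2469
Since 90.0171 ≠ 56.2469, the equation fails at this point, so it cannot hold for all real values of x and y for which both sides are defined.
The correct rule is e^(x+y) = e^x · e^y (a product, not a sum).

Conclusion: False.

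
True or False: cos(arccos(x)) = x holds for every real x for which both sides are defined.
True.

Claim: cos(arccos(x)) = x.
Reasoning: For -1 ≤ x ≤ 1 (where arccos is defined), arccos(x) is by definition an angle whose cosine equals x. Taking the cosine of that angle returns x. (Note the other order, arccos(cos x) = x, is NOT an identity.)
So the two sides agree for every real x for which both sides are defined.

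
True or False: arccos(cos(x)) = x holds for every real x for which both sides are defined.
Claim: arccos(cos(x)) = x.
Test a specific point where both sides are defined: x = -π/3.
LHS = arccos(cos(x)) ≈ 1.0472
RHS = x ≈ -1.0472
Since 1.0472 ≠ -1.0472, the equation fails at this point, so it cannot hold for every real x for which both sides are defined.
arccos only returns values in [0, π], so arccos(cos(x)) = x holds only for x in that interval, not for all real x.

Conclusion: False.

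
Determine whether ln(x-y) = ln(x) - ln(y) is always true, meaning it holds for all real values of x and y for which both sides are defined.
No, this is NOT an identity.

Claim: ln(x-y) = ln(x) - ln(y).
Test a specific point where both sides are defined: x = 5, y = 1/2.
LHS = ln(x-y) ≈ 1.5041
RHS = ln(x) - ln(y) ≈ 2.3026
Since 1.5041 ≠ 2.3026, the equation fails at this point, so it cannot hold for all real values of x and y for which both sides are defined.
ln(x) - ln(y) = ln(x/y), not ln(x-y).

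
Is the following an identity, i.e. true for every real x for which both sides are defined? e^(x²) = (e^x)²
No, this is NOT an identity.

Claim: e^(x²) = (e^x)².
Test a specific point where both sides are defined: x = 1.
LHS = e^(x²) ≈ 2.7183
RHS = (e^x)² ≈ 7.3891
Since 2.7183 ≠ 7.3891, the equation fails at this point, so it cannot hold for every real x for which both sides are defined.
(e^x)² = e^(2x), and 2x ≠ x² in general.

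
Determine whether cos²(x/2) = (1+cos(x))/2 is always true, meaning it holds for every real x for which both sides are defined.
Claim: cos²(x/2) = (1+cos(x))/2.
Reasoning: Use cos(2θ) = 2cos²θ - 1 with θ = x/2: cos(x) = 2cos²(x/2) - 1. Solving for cos²(x/2) gives (1 + cos(x))/2.
So the two sides agree for every real x for which both sides are defined.

Conclusion: Yes, this is an identity.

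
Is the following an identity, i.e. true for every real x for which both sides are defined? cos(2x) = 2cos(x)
No, this is NOT an identity.

Claim: cos(2x) = 2cos(x).
Test a specific point where both sides are defined: x = π/6.
LHS = cos(2x) ≈ 0.5000
RHS = 2cos(x) ≈ 1.7321
Since 0.5000 ≠ 1.7321, the equation fails at this point, so it cannot hold for every real x for which both sides are defined.
The correct double-angle formula is cos(2x) = cos²x - sin²x.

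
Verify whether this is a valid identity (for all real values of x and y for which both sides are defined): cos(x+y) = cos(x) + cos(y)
Claim: cos(x+y) = cos(x) + cos(y).
Test a specific point where both sides are defined: x = π/6, y = 3π/4.
LHS = cos(x+y) ≈ -0.9659
RHS = cos(x) + cos(y) ≈ 0.1589
Since -0.9659 ≠ 0.1589, the equation fails at this point, so it cannot hold for all real values of x and y for which both sides are defined.
The correct expansion is cos(x+y) = cos(x)cos(y) - sin(x)sin(y); cosine is not additive.

Conclusion: No, this is NOT an identity.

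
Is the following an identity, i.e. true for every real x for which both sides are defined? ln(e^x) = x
Yes, this is an identity.

Claim: ln(e^x) = x.
Reasoning: ln is the inverse of the exponential: ln(e^x) asks for the exponent p with e^p = e^x, and since e^p is one-to-one that exponent is p = x.
So the two sides agree for every real x for which both sides are defined.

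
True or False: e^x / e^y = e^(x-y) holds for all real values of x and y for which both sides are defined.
Claim: e^x / e^y = e^(x-y).
Reasoning: 1/e^y = e^(-y), so e^x / e^y = e^x · e^(-y) = e^(x + (-y)) = e^(x-y) by the product rule for exponents.
So the two sides agree for all real values of x and y for which both sides are defined.

Conclusion: True.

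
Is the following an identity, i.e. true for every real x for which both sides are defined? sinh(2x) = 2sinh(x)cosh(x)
Yes, this is an identity.

Claim: sinh(2x) = 2sinh(x)cosh(x).
Reasoning: 2sinh(x)cosh(x) = 2 · (e^x - e^-x)/2 · (e^x + e^-x)/2 = (e^(2x) - e^(-2x))/2 = sinh(2x).
So the two sides agree for every real x for which both sides are defined.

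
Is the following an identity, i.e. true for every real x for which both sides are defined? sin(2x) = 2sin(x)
No, this is NOT an identity.

Claim: sin(2x) = 2sin(x).
Test a specific point where both sides are defined: x = 2π/3.
LHS = sin(2x) ≈ -0.8660
RHS = 2sin(x) ≈ 1.7321
Since -0.8660 ≠ 1.7321, the equation fails at this point, so it cannot hold for every real x for which both sides are defined.
The correct double-angle formula is sin(2x) = 2sin(x)cos(x).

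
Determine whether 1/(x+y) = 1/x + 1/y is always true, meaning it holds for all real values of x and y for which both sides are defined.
No, this is NOT an identity.

Claim: 1/(x+y) = 1/x + 1/y.
Test a specific point where both sides are defined: x = 2, y = -3.
LHS = 1/(x+y) ≈ -1.0000
RHS = 1/x + 1/y ≈ 0.1667
Since -1.0000 ≠ 0.1667, the equation fails at this point, so it cannot hold for all real values of x and y for which both sides are defined.
1/x + 1/y = (x+y)/(xy), which is not 1/(x+y).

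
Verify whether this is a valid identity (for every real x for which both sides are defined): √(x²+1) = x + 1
Claim: √(x²+1) = x + 1.
Test a specific point where both sides are defined: x = 3.
LHS = √(x²+1) ≈ 3.1623
RHS = x + 1 ≈ 4.0000
Since 3.1623 ≠ 4.0000, the equation fails at this point, so it cannot hold for every real x for which both sides are defined.
(x+1)² = x² + 2x + 1 ≠ x² + 1 unless x = 0.

Conclusion: No, this is NOT an identity.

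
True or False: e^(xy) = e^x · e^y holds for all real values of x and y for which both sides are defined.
Claim: e^(xy) = e^x · e^y.
Test a specific point where both sides are defined: x = 3, y = 3.
LHS = e^(xy) ≈ 8103.0839
RHS = e^x · e^y ≈ 403.4288
Since 8103.0839 ≠ 403.4288, the equation fails at this point, so it cannot hold for all real values of x and y for which both sides are defined.
e^x · e^y = e^(x+y), not e^(xy).

Conclusion: False.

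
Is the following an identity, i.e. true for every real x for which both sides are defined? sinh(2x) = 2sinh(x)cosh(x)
Yes, this is an identity.

Claim: sinh(2x) = 2sinh(x)cosh(x).
Reasoning: 2sinh(x)cosh(x) = 2 · (e^x - e^-x)/2 · (e^x + e^-x)/2 = (e^(2x) - e^(-2x))/2 = sinh(2x).
So the two sides agree for every real x for which both sides are defined.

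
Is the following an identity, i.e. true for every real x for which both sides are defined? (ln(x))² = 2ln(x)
No, this is NOT an identity.

Claim: (ln(x))² = 2ln(x).
Test a specific point where both sides are defined: x = 1/2.
LHS = (ln(x))² ≈ 0.4805
RHS = 2ln(x) ≈ -1.3863
Since 0.4805 ≠ -1.3863, the equation fails at this point, so it cannot hold for every real x for which both sides are defined.
2ln(x) equals ln(x²), which is not the same as (ln x)².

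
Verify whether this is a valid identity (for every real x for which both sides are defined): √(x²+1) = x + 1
Claim: √(x²+1) = x + 1.
Test a specific point where both sides are defined: x = -2.
LHS = √(x²+1) ≈ 2.2361
RHS = x + 1 ≈ -1.0000
Since 2.2361 ≠ -1.0000, the equation fails at this point, so it cannot hold for every real x for which both sides are defined.
(x+1)² = x² + 2x + 1 ≠ x² + 1 unless x = 0.

Conclusion: No, this is NOT an identity.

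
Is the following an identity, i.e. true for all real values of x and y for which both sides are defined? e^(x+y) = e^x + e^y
No, this is NOT an identity.

Claim: e^(x+y) = e^x + e^y.
Test a specific point where both sides are defined: x = -1, y = 3/2.
LHS = e^(x+y) ≈ 1.6487
RHS = e^x + e^y ≈ 4.8496
Since 1.6487 ≠ 4.8496, the equation fails at this point, so it cannot hold for all real values of x and y for which both sides are defined.
The correct rule is e^(x+y) = e^x · e^y (a product, not a sum).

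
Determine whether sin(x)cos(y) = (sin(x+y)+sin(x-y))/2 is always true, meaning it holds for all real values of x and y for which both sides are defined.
Claim: sin(x)cos(y) = (sin(x+y)+sin(x-y))/2.
Reasoning: sin(x+y) = sin(x)cos(y) + cos(x)sin(y) and sin(x-y) = sin(x)cos(y) - cos(x)sin(y). Adding, sin(x+y) + sin(x-y) = 2sin(x)cos(y); divide by 2.
So the two sides agree for all real values of x and y for which both sides are defined.

Conclusion: Yes, this is an identity.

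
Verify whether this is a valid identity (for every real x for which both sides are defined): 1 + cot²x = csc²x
Claim: 1 + cot²x = csc²x.
Reasoning: Start from sin²x + cos²x = 1 and divide every term by sin²x (allowed wherever cot x and csc x are defined): 1 + cot²x = 1/sin²x = csc²x.
So the two sides agree for every real x for which both sides are defined.

Conclusion: Yes, this is an identity.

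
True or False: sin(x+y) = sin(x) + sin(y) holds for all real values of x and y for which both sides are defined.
Claim: sin(x+y) = sin(x) + sin(y).
Test a specific point where both sides are defined: x = π/4, y = 3π/4.
LHS = sin(x+y) ≈ 0.0000
RHS = sin(x) + sin(y) ≈ 1.4142
Since 0.0000 ≠ 1.4142, the equation fails at this point, so it cannot hold for all real values of x and y for which both sides are defined.
The correct expansion is sin(x+y) = sin(x)cos(y) + cos(x)sin(y); sine is not additive.

Conclusion: False.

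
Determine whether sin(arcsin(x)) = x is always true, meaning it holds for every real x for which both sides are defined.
Yes, this is an identity.

Claim: sin(arcsin(x)) = x.
Reasoning: For -1 ≤ x ≤ 1 (where arcsin is defined), arcsin(x) is by definition an angle whose sine equals x. Taking the sine of that angle returns x. (Note the other order, arcsin(sin x) = x, is NOT an identity.)
So the two sides agree for every real x for which both sides are defined.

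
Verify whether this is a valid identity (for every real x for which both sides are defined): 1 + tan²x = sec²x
Yes, this is an identity.

Claim: 1 + tan²x = sec²x.
Reasoning: Start from sin²x + cos²x = 1 and divide every term by cos²x (allowed wherever tan x and sec x are defined): tan²x + 1 = 1/cos²x = sec²x.
So the two sides agree for every real x for which both sides are defined.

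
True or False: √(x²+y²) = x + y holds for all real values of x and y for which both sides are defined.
Claim: √(x²+y²) = x + y.
Test a specific point where both sides are defined: x = 5, y = -3.
LHS = √(x²+y²) ≈ 5.8310
RHS = x + y ≈ 2.0000
Since 5.8310 ≠ 2.0000, the equation fails at this point, so it cannot hold for all real values of x and y for which both sides are defined.
(x+y)² = x² + 2xy + y², not x² + y², so the square root does not split this way.

Conclusion: False.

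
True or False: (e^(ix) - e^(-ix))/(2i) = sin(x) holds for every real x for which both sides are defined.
True.

Claim: (e^(ix) - e^(-ix))/(2i) = sin(x).
Reasoning: By Euler's formula e^(ix) = cos(x) + i·sin(x) and e^(-ix) = cos(x) - i·sin(x). Subtracting cancels the cosine terms: e^(ix) - e^(-ix) = 2i·sin(x); divide by 2i.
So the two sides agree for every real x for which both sides are defined.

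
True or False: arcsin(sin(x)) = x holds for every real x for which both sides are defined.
False.

Claim: arcsin(sin(x)) = x.
Test a specific point where both sides are defined: x = 3π/4.
LHS = arcsin(sin(x)) ≈ 0.7854
RHS = x ≈ 2.3562
Since 0.7854 ≠ 2.3562, the equation fails at this point, so it cannot hold for every real x for which both sides are defined.
arcsin only returns values in [-π/2, π/2], so arcsin(sin(x)) = x holds only for x in that interval, not for all real x.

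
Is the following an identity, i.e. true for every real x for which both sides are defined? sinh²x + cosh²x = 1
Claim: sinh²x + cosh²x = 1.
Test a specific point where both sides are defined: x = 1.
LHS = sinh²x + cosh²x ≈ 3.7622
RHS = 1 ≈ 1.0000
Since 3.7622 ≠ 1.0000, the equation fails at this point, so it cannot hold for every real x for which both sides are defined.
The correct hyperbolic identity is cosh²x - sinh²x = 1 (a difference); the sum sinh²x + cosh²x equals cosh(2x).

Conclusion: No, this is NOT an identity.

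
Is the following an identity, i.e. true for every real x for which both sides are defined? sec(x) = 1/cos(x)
Claim: sec(x) = 1/cos(x).
Reasoning: sec(x) is by definition the reciprocal of cos(x), wherever cos(x) ≠ 0.
So the two sides agree for every real x for which both sides are defined.

Conclusion: Yes, this is an identity.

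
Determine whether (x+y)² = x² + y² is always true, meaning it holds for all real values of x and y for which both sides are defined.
No, this is NOT an identity.

Claim: (x+y)² = x² + y².
Test a specific point where both sides are defined: x = 1/2, y = 5.
LHS = (x+y)² ≈ 30.2500
RHS = x² + y² ≈ 25.2500
Since 30.2500 ≠ 25.2500, the equation fails at this point, so it cannot hold for all real values of x and y for which both sides are defined.
The correct expansion is (x+y)² = x² + 2xy + y²; the cross term 2xy is missing.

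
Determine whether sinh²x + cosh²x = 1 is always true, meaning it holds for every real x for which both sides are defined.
Claim: sinh²x + cosh²x = 1.
Test a specific point where both sides are defined: x = 1.
LHS = sinh²x + cosh²x ≈ 3.7622
RHS = 1 ≈ 1.0000
Since 3.7622 ≠ 1.0000, the equation fails at this point, so it cannot hold for every real x for which both sides are defined.
The correct hyperbolic identity is cosh²x - sinh²x = 1 (a difference); the sum sinh²x + cosh²x equals cosh(2x).

Conclusion: No, this is NOT an identity.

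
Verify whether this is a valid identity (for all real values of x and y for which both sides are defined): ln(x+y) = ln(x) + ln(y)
Claim: ln(x+y) = ln(x) + ln(y).
Test a specific point where both sides are defined: x = 2, y = 4.
LHS = ln(x+y) ≈ 1.7918
RHS = ln(x) + ln(y) ≈ 2.0794
Since 1.7918 ≠ 2.0794, the equation fails at this point, so it cannot hold for all real values of x and y for which both sides are defined.
ln(x) + ln(y) = ln(xy), not ln(x+y).

Conclusion: No, this is NOT an identity.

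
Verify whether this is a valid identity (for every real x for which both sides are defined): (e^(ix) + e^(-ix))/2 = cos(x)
Claim: (e^(ix) + e^(-ix))/2 = cos(x).
Reasoning: By Euler's formula e^(ix) = cos(x) + i·sin(x) and e^(-ix) = cos(x) - i·sin(x). Adding cancels the sine terms: e^(ix) + e^(-ix) = 2cos(x); divide by 2.
So the two sides agree for every real x for which both sides are defined.

Conclusion: Yes, this is an identity.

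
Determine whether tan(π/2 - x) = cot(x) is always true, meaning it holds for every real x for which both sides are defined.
Claim: tan(π/2 - x) = cot(x).
Reasoning: tan(π/2 - x) = sin(π/2 - x)/cos(π/2 - x) = cos(x)/sin(x) = cot(x), using the cofunction identities sin(π/2 - x) = cos(x) and cos(π/2 - x) = sin(x).
So the two sides agree for every real x for which both sides are defined.

Conclusion: Yes, this is an identity.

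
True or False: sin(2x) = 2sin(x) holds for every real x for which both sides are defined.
Claim: sin(2x) = 2sin(x).
Test a specific point where both sides are defined: x = π/2.
LHS = sin(2x) ≈ 0.0000
RHS = 2sin(x) ≈ 2.0000
Since 0.0000 ≠ 2.0000, the equation fails at this point, so it cannot hold for every real x for which both sides are defined.
The correct double-angle formula is sin(2x) = 2sin(x)cos(x).

Conclusion: False.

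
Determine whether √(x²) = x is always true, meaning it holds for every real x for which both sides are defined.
Claim: √(x²) = x.
Test a specific point where both sides are defined: x = -1.
LHS = √(x²) ≈ 1.0000
RHS = x ≈ -1.0000
Since 1.0000 ≠ -1.0000, the equation fails at this point, so it cannot hold for every real x for which both sides are defined.
√(x²) = |x|, which differs from x whenever x < 0 (both sides are defined for every real x).

Conclusion: No, this is NOT an identity.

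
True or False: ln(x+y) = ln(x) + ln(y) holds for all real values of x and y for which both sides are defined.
Claim: ln(x+y) = ln(x) + ln(y).
Test a specific point where both sides are defined: x = 3/2, y = 5.
LHS = ln(x+y) ≈ 1.8718
RHS = ln(x) + ln(y) ≈ 2.0149
Since 1.8718 ≠ 2.0149, the equation fails at this point, so it cannot hold for all real values of x and y for which both sides are defined.
ln(x) + ln(y) = ln(xy), not ln(x+y).

Conclusion: False.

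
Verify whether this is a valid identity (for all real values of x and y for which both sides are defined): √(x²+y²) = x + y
Claim: √(x²+y²) = x + y.
Test a specific point where both sides are defined: x = 5, y = 4.
LHS = √(x²+y²) ≈ 6.4031
RHS = x + y ≈ 9.0000
Since 6.4031 ≠ 9.0000, the equation fails at this point, so it cannot hold for all real values of x and y for which both sides are defined.
(x+y)² = x² + 2xy + y², not x² + y², so the square root does not split this way.

Conclusion: No, this is NOT an identity.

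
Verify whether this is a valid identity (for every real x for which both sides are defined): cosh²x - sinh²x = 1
Claim: cosh²x - sinh²x = 1.
Reasoning: With cosh(x) = (e^x + e^-x)/2 and sinh(x) = (e^x - e^-x)/2: cosh²x = (e^(2x) + 2 + e^(-2x))/4 and sinh²x = (e^(2x) - 2 + e^(-2x))/4. Subtracting leaves 4/4 = 1.
So the two sides agree for every real x for which both sides are defined.

Conclusion: Yes, this is an identity.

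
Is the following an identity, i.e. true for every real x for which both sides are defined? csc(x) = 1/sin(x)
Yes, this is an identity.

Claim: csc(x) = 1/sin(x).
Reasoning: csc(x) is by definition the reciprocal of sin(x), wherever sin(x) ≠ 0.
So the two sides agree for every real x for which both sides are defined.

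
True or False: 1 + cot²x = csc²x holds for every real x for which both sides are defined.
Claim: 1 + cot²x = csc²x.
Reasoning: Start from sin²x + cos²x = 1 and divide every term by sin²x (allowed wherever cot x and csc x are defined): 1 + cot²x = 1/sin²x = csc²x.
So the two sides agree for every real x for which both sides are defined.

Conclusion: True.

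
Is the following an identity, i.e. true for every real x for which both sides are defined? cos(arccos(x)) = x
Yes, this is an identity.

Claim: cos(arccos(x)) = x.
Reasoning: For -1 ≤ x ≤ 1 (where arccos is defined), arccos(x) is by definition an angle whose cosine equals x. Taking the cosine of that angle returns x. (Note the other order, arccos(cos x) = x, is NOT an identity.)
So the two sides agree for every real x for which both sides are defined.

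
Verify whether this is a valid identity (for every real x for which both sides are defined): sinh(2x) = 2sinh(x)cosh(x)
Claim: sinh(2x) = 2sinh(x)cosh(x).
Reasoning: 2sinh(x)cosh(x) = 2 · (e^x - e^-x)/2 · (e^x + e^-x)/2 = (e^(2x) - e^(-2x))/2 = sinh(2x).
So the two sides agree for every real x for which both sides are defined.

Conclusion: Yes, this is an identity.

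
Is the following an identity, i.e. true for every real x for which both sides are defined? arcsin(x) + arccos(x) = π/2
Yes, this is an identity.

Claim: arcsin(x) + arccos(x) = π/2.
Reasoning: Both sides are defined for -1 ≤ x ≤ 1. Let θ = arcsin(x), so sin θ = x and θ ∈ [-π/2, π/2]. Then cos(π/2 - θ) = sin θ = x and π/2 - θ ∈ [0, π], which is exactly the range of arccos, so arccos(x) = π/2 - θ. Adding: arcsin(x) + arccos(x) = θ + (π/2 - θ) = π/2.
So the two sides agree for every real x for which both sides are defined.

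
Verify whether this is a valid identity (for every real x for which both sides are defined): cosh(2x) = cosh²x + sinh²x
Claim: cosh(2x) = cosh²x + sinh²x.
Reasoning: cosh²x = (e^(2x) + 2 + e^(-2x))/4 and sinh²x = (e^(2x) - 2 + e^(-2x))/4. Adding gives (2e^(2x) + 2e^(-2x))/4 = (e^(2x) + e^(-2x))/2 = cosh(2x).
So the two sides agree for every real x for which both sides are defined.

Conclusion: Yes, this is an identity.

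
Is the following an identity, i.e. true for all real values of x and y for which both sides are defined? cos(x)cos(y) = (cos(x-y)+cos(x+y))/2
Claim: cos(x)cos(y) = (cos(x-y)+cos(x+y))/2.
Reasoning: cos(x-y) = cos(x)cos(y) + sin(x)sin(y) and cos(x+y) = cos(x)cos(y) - sin(x)sin(y). Adding, cos(x-y) + cos(x+y) = 2cos(x)cos(y); divide by 2.
So the two sides agree for all real values of x and y for which both sides are defined.

Conclusion: Yes, this is an identity.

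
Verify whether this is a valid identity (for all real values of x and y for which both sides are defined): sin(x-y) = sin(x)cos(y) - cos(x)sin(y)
Claim: sin(x-y) = sin(x)cos(y) - cos(x)sin(y).
Reasoning: Replace y by -y in sin(x+y) = sin(x)cos(y) + cos(x)sin(y) and use cos(-y) = cos(y), sin(-y) = -sin(y): sin(x-y) = sin(x)cos(y) - cos(x)sin(y).
So the two sides agree for all real values of x and y for which both sides are defined.

Conclusion: Yes, this is an identity.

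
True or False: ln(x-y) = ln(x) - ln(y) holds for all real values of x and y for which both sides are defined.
False.

Claim: ln(x-y) = ln(x) - ln(y).
Test a specific point where both sides are defined: x = 4, y = 3.
LHS = ln(x-y) ≈ 0.0000
RHS = ln(x) - ln(y) ≈ 0.2877
Since 0.0000 ≠ 0.2877, the equation fails at this point, so it cannot hold for all real values of x and y for which both sides are defined.
ln(x) - ln(y) = ln(x/y), not ln(x-y).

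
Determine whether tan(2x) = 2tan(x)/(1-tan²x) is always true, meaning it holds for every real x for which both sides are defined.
Yes, this is an identity.

Claim: tan(2x) = 2tan(x)/(1-tan²x).
Reasoning: tan(2x) = sin(2x)/cos(2x) = 2sin(x)cos(x) / (cos²x - sin²x). Divide numerator and denominator by cos²x: 2tan(x) / (1 - tan²x).
So the two sides agree for every real x for which both sides are defined.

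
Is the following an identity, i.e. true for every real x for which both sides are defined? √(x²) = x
Claim: √(x²) = x.
Test a specific point where both sides are defined: x = -3.
LHS = √(x²) ≈ 3.0000
RHS = x ≈ -3.0000
Since 3.0000 ≠ -3.0000, the equation fails at this point, so it cannot hold for every real x for which both sides are defined.
√(x²) = |x|, which differs from x whenever x < 0 (both sides are defined for every real x).

Conclusion: No, this is NOT an identity.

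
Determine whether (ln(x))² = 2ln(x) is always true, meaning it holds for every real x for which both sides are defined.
Claim: (ln(x))² = 2ln(x).
Test a specific point where both sides are defined: x = 3/2.
LHS = (ln(x))² ≈ 0.1644
RHS = 2ln(x) ≈ 0.8109
Since 0.1644 ≠ 0.8109, the equation fails at this point, so it cannot hold for every real x for which both sides are defined.
2ln(x) equals ln(x²), which is not the same as (ln x)².

Conclusion: No, this is NOT an identity.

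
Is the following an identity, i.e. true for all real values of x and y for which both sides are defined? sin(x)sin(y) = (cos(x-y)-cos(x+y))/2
Claim: sin(x)sin(y) = (cos(x-y)-cos(x+y))/2.
Reasoning: cos(x-y) = cos(x)cos(y) + sin(x)sin(y) and cos(x+y) = cos(x)cos(y) - sin(x)sin(y). Subtracting, cos(x-y) - cos(x+y) = 2sin(x)sin(y); divide by 2.
So the two sides agree for all real values of x and y for which both sides are defined.

Conclusion: Yes, this is an identity.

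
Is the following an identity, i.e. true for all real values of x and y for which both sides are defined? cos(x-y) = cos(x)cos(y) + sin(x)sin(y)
Yes, this is an identity.

Claim: cos(x-y) = cos(x)cos(y) + sin(x)sin(y).
Reasoning: Replace y by -y in cos(x+y) = cos(x)cos(y) - sin(x)sin(y) and use cos(-y) = cos(y), sin(-y) = -sin(y): cos(x-y) = cos(x)cos(y) + sin(x)sin(y).
So the two sides agree for all real values of x and y for which both sides are defined.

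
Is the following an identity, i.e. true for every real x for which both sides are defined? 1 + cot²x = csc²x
Yes, this is an identity.

Claim: 1 + cot²x = csc²x.
Reasoning: Start from sin²x + cos²x = 1 and divide every term by sin²x (allowed wherever cot x and csc x are defined): 1 + cot²x = 1/sin²x = csc²x.
So the two sides agree for every real x for which both sides are defined.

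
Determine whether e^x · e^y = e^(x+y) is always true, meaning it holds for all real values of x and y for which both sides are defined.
Yes, this is an identity.

Claim: e^x · e^y = e^(x+y).
Reasoning: This is the law of exponents for a common base: multiplying powers adds exponents. E.g. from the series, (Σ x^j/j!)(Σ y^k/k!) = Σ_m (Σ_{j+k=m} x^j y^k/(j!k!)) = Σ_m (x+y)^m/m! by the binomial theorem.
So the two sides agree for all real values of x and y for which both sides are defined.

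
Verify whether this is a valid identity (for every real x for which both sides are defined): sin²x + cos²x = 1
Claim: sin²x + cos²x = 1.
Reasoning: The point (cos x, sin x) lies on the unit circle X² + Y² = 1, so cos²x + sin²x = 1 for every real x.
So the two sides agree for every real x for which both sides are defined.

Conclusion: Yes, this is an identity.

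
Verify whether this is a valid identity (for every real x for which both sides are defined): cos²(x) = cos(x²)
No, this is NOT an identity.

Claim: cos²(x) = cos(x²).
Test a specific point where both sides are defined: x = π.
LHS = cos²(x) ≈ 1.0000
RHS = cos(x²) ≈ -0.9027
Since 1.0000 ≠ -0.9027, the equation fails at this point, so it cannot hold for every real x for which both sides are defined.
cos²(x) means (cos x)², squaring the output; cos(x²) squares the input. These are different functions.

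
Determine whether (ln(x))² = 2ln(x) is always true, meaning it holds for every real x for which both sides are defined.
No, this is NOT an identity.

Claim: (ln(x))² = 2ln(x).
Test a specific point where both sides are defined: x = 2.
LHS = (ln(x))² ≈ 0.4805
RHS = 2ln(x) ≈ 1.3863
Since 0.4805 ≠ 1.3863, the equation fails at this point, so it cannot hold for every real x for which both sides are defined.
2ln(x) equals ln(x²), which is not the same as (ln x)².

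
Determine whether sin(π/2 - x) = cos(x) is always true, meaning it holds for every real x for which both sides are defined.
Claim: sin(π/2 - x) = cos(x).
Reasoning: Use sin(u - v) = sin(u)cos(v) - cos(u)sin(v) with u = π/2, v = x: sin(π/2)cos(x) - cos(π/2)sin(x) = 1·cos(x) - 0·sin(x) = cos(x).
So the two sides agree for every real x for which both sides are defined.

Conclusion: Yes, this is an identity.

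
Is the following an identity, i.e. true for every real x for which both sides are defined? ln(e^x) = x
Yes, this is an identity.

Claim: ln(e^x) = x.
Reasoning: ln is the inverse of the exponential: ln(e^x) asks for the exponent p with e^p = e^x, and since e^p is one-to-one that exponent is p = x.
So the two sides agree for every real x for which both sides are defined.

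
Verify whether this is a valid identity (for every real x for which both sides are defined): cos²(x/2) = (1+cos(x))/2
Yes, this is an identity.

Claim: cos²(x/2) = (1+cos(x))/2.
Reasoning: Use cos(2θ) = 2cos²θ - 1 with θ = x/2: cos(x) = 2cos²(x/2) - 1. Solving for cos²(x/2) gives (1 + cos(x))/2.
So the two sides agree for every real x for which both sides are defined.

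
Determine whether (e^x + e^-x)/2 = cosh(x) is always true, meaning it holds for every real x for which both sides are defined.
Yes, this is an identity.

Claim: (e^x + e^-x)/2 = cosh(x).
Reasoning: This is exactly the definition of the hyperbolic cosine: cosh(x) := (e^x + e^-x)/2.
So the two sides agree for every real x for which both sides are defined.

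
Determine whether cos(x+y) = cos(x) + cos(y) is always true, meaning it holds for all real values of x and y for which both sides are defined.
No, this is NOT an identity.

Claim: cos(x+y) = cos(x) + cos(y).
Test a specific point where both sides are defined: x = π/6, y = π/4.
LHS = cos(x+y) ≈ 0.2588
RHS = cos(x) + cos(y) ≈ 1.5731
Since 0.2588 ≠ 1.5731, the equation fails at this point, so it cannot hold for all real values of x and y for which both sides are defined.
The correct expansion is cos(x+y) = cos(x)cos(y) - sin(x)sin(y); cosine is not additive.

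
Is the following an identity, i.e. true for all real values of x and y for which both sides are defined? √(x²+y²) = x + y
Claim: √(x²+y²) = x + y.
Test a specific point where both sides are defined: x = -3, y = 1/2.
LHS = √(x²+y²) ≈ 3.0414
RHS = x + y ≈ -2.5000
Since 3.0414 ≠ -2.5000, the equation fails at this point, so it cannot hold for all real values of x and y for which both sides are defined.
(x+y)² = x² + 2xy + y², not x² + y², so the square root does not split this way.

Conclusion: No, this is NOT an identity.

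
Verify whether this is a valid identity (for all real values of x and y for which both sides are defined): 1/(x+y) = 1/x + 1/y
Claim: 1/(x+y) = 1/x + 1/y.
Test a specific point where both sides are defined: x = 5, y = -1.
LHS = 1/(x+y) ≈ 0.2500
RHS = 1/x + 1/y ≈ -0.8000
Since 0.2500 ≠ -0.8000, the equation fails at this point, so it cannot hold for all real values of x and y for which both sides are defined.
1/x + 1/y = (x+y)/(xy), which is not 1/(x+y).

Conclusion: No, this is NOT an identity.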